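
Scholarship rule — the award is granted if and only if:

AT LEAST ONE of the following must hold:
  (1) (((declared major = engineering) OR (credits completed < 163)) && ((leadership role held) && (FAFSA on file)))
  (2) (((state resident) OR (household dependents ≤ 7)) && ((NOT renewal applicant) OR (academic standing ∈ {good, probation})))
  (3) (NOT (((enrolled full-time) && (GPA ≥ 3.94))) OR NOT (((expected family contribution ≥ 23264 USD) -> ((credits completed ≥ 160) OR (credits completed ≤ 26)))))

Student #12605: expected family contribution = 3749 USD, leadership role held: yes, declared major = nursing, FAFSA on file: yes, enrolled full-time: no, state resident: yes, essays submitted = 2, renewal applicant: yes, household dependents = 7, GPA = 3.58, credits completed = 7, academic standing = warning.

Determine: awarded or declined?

Awarded

Atomic conditions:
  declared major = engineering: nursing == engineering is false
  credits completed < 163: 7 < 163 is true
  leadership role held: yes → true
  FAFSA on file: yes → true
  state resident: yes → true
  household dependents ≤ 7: 7 ≤ 7 is true
  NOT renewal applicant: yes → false
  academic standing ∈ {good, probation}: warning is not in the set → false
  enrolled full-time: no → false
  GPA ≥ 3.94: 3.58 ≥ 3.94 is false
  expected family contribution ≥ 23264 USD: 3749 ≥ 23264 is false
  credits completed ≥ 160: 7 ≥ 160 is false
  credits completed ≤ 26: 7 ≤ 26 is true
Combine:
[1.1] false OR true = true
[1.2] true AND true = true
[1] true AND true = true
[2.1] true OR true = true
[2.2] false OR false = false
[2] true AND false = false
[3.1.1] false AND false = false
[3.1] NOT false = true
[3.2.1.2] false OR true = true
[3.2.1] false → true (antecedent false ⇒ implication holds) = true
[3.2] NOT true = false
[3] true OR false = true
[root] true OR false OR true = true
Overall: true → awarded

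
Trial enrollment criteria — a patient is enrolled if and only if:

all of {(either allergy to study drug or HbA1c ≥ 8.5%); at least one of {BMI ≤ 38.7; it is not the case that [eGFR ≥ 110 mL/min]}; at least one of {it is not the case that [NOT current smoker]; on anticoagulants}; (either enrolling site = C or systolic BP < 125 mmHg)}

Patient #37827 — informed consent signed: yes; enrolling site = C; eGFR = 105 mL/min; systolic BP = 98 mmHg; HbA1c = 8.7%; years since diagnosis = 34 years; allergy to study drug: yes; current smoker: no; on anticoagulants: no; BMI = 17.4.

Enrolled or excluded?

Excluded

Atomic conditions:
  allergy to study drug: yes → true
  HbA1c ≥ 8.5%: 8.7 ≥ 8.5 is true
  BMI ≤ 38.7: 17.4 ≤ 38.7 is true
  eGFR ≥ 110 mL/min: 105 ≥ 110 is false
  NOT current smoker: no → true
  on anticoagulants: no → false
  enrolling site = C: C == C is true
  systolic BP < 125 mmHg: 98 < 125 is true
Combine:
[1] true OR true = true
[2.2] NOT false = true
[2] true OR true = true
[3.1] NOT true = false
[3] false OR false = false
[4] true OR true = true
[root] true AND true AND false AND true = false
Overall: false → excluded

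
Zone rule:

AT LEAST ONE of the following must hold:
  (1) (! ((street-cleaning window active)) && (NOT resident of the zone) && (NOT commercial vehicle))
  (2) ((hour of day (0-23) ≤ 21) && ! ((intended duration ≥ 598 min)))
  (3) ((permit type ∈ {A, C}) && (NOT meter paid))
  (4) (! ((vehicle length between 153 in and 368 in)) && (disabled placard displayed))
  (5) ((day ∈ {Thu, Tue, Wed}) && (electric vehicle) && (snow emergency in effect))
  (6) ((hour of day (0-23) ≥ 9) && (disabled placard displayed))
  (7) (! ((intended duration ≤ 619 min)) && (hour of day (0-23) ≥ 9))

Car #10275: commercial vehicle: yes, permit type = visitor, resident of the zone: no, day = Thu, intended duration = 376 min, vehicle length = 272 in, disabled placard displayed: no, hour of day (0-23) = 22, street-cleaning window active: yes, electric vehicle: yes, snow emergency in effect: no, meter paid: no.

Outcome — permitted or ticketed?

Atomic conditions:
  street-cleaning window active: yes → true
  NOT resident of the zone: no → true
  NOT commercial vehicle: yes → false
  hour of day (0-23) ≤ 21: 22 ≤ 21 is false
  intended duration ≥ 598 min: 376 ≥ 598 is false
  permit type ∈ {A, C}: visitor is not in the set → false
  NOT meter paid: no → true
  vehicle length between 153 in and 368 in: 272 in [153, 368] is true
  disabled placard displayed: no → false
  day ∈ {Thu, Tue, Wed}: Thu is in the set → true
  electric vehicle: yes → true
  snow emergency in effect: no → false
  hour of day (0-23) ≥ 9: 22 ≥ 9 is true
  intended duration ≤ 619 min: 376 ≤ 619 is true
Combine:
[1.1] NOT true = false
[1] false AND true AND false = false
[2.2] NOT false = true
[2] false AND true = false
[3] false AND true = false
[4.1] NOT true = false
[4] false AND false = false
[5] true AND true AND false = false
[6] true AND false = false
[7.1] NOT true = false
[7] false AND true = false
[root] false OR false OR false OR false OR false OR false OR false = false
Overall: false → ticketed

Ticketed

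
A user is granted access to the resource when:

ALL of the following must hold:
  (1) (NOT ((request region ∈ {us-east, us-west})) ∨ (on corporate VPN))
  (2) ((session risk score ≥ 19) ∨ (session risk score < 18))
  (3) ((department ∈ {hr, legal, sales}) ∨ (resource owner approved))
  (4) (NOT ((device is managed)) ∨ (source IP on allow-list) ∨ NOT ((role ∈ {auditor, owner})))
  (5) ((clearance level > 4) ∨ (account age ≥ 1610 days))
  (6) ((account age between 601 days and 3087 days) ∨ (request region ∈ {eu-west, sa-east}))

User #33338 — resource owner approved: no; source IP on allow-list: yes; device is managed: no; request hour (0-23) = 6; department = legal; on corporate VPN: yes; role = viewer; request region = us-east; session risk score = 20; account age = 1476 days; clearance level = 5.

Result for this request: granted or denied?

Atomic conditions:
  request region ∈ {us-east, us-west}: us-east is in the set → true
  on corporate VPN: yes → true
  session risk score ≥ 19: 20 ≥ 19 is true
  session risk score < 18: 20 < 18 is false
  department ∈ {hr, legal, sales}: legal is in the set → true
  resource owner approved: no → false
  device is managed: no → false
  source IP on allow-list: yes → true
  role ∈ {auditor, owner}: viewer is not in the set → false
  clearance level > 4: 5 > 4 is true
  account age ≥ 1610 days: 1476 ≥ 1610 is false
  account age between 601 days and 3087 days: 1476 in [601, 3087] is true
  request region ∈ {eu-west, sa-east}: us-east is not in the set → false
Combine:
[1.1] NOT true = false
[1] false OR true = true
[2] true OR false = true
[3] true OR false = true
[4.1] NOT false = true
[4.3] NOT false = true
[4] true OR true OR true = true
[5] true OR false = true
[6] true OR false = true
[root] true AND true AND true AND true AND true AND true = true
Overall: true → granted

Granted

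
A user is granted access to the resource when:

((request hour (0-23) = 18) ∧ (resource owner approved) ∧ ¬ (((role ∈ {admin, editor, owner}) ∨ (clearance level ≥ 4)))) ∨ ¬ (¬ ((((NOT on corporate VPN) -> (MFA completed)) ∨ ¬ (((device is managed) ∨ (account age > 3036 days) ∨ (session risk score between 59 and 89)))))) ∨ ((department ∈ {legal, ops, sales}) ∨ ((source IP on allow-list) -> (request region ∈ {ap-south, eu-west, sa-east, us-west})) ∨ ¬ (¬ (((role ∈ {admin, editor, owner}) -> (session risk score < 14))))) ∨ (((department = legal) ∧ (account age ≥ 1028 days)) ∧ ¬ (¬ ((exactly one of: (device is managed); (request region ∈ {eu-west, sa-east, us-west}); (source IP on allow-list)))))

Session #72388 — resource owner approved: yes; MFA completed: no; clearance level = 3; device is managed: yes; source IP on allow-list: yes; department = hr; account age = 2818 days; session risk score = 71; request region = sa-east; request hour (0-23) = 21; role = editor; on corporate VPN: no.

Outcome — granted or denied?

Granted

Atomic conditions:
  request hour (0-23) = 18: 21 == 18 is false
  resource owner approved: yes → true
  role ∈ {admin, editor, owner}: editor is in the set → true
  clearance level ≥ 4: 3 ≥ 4 is false
  NOT on corporate VPN: no → true
  MFA completed: no → false
  device is managed: yes → true
  account age > 3036 days: 2818 > 3036 is false
  session risk score between 59 and 89: 71 in [59, 89] is true
  department ∈ {legal, ops, sales}: hr is not in the set → false
  source IP on allow-list: yes → true
  request region ∈ {ap-south, eu-west, sa-east, us-west}: sa-east is in the set → true
  session risk score < 14: 71 < 14 is false
  department = legal: hr == legal is false
  account age ≥ 1028 days: 2818 ≥ 1028 is true
  request region ∈ {eu-west, sa-east, us-west}: sa-east is in the set → true
Combine:
[1.3.1] true OR false = true
[1.3] NOT true = false
[1] false AND true AND false = false
[2.1.1.1] true → false = false
[2.1.1.2.1] true OR false OR true = true
[2.1.1.2] NOT true = false
[2.1.1] false OR false = false
[2.1] NOT false = true
[2] NOT true = false
[3.2] true → true = true
[3.3.1.1] true → false = false
[3.3.1] NOT false = true
[3.3] NOT true = false
[3] false OR true OR false = true
[4.1] false AND true = false
[4.2.1.1] exactly-one(true, true, true) = false
[4.2.1] NOT false = true
[4.2] NOT true = false
[4] false AND false = false
[root] false OR false OR true OR false = true
Overall: true → granted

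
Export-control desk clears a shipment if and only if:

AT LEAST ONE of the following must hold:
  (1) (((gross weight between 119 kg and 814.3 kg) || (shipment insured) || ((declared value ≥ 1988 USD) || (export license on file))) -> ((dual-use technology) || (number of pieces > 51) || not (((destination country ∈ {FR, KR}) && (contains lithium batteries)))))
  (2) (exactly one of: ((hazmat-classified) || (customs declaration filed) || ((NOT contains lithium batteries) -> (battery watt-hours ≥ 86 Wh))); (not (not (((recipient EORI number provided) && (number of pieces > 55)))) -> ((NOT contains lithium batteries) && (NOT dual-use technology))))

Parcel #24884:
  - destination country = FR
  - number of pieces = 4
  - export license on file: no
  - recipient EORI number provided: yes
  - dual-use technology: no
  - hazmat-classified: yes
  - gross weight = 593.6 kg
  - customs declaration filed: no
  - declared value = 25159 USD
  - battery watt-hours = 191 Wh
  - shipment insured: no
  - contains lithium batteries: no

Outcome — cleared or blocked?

Atomic conditions:
  gross weight between 119 kg and 814.3 kg: 593.6 in [119, 814.3] is true
  shipment insured: no → false
  declared value ≥ 1988 USD: 25159 ≥ 1988 is true
  export license on file: no → false
  dual-use technology: no → false
  number of pieces > 51: 4 > 51 is false
  destination country ∈ {FR, KR}: FR is in the set → true
  contains lithium batteries: no → false
  hazmat-classified: yes → true
  customs declaration filed: no → false
  NOT contains lithium batteries: no → true
  battery watt-hours ≥ 86 Wh: 191 ≥ 86 is true
  recipient EORI number provided: yes → true
  number of pieces > 55: 4 > 55 is false
  NOT dual-use technology: no → true
Combine:
[1.1.3] true OR false = true
[1.1] true OR false OR true = true
[1.2.3.1] true AND false = false
[1.2.3] NOT false = true
[1.2] false OR false OR true = true
[1] true → true = true
[2.1.3] true → true = true
[2.1] true OR false OR true = true
[2.2.1.1.1] true AND false = false
[2.2.1.1] NOT false = true
[2.2.1] NOT true = false
[2.2.2] true AND true = true
[2.2] false → true (antecedent false ⇒ implication holds) = true
[2] exactly-one(true, true) = false
[root] true OR false = true
Overall: true → cleared

Cleared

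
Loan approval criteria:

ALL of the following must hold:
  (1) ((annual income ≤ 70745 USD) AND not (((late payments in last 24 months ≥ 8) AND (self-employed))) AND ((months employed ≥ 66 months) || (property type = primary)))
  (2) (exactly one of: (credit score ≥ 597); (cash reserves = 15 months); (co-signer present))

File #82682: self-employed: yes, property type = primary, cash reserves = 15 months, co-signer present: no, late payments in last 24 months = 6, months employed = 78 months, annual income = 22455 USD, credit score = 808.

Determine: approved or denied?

Atomic conditions:
  annual income ≤ 70745 USD: 22455 ≤ 70745 is true
  late payments in last 24 months ≥ 8: 6 ≥ 8 is false
  self-employed: yes → true
  months employed ≥ 66 months: 78 ≥ 66 is true
  property type = primary: primary == primary is true
  credit score ≥ 597: 808 ≥ 597 is true
  cash reserves = 15 months: 15 == 15 is true
  co-signer present: no → false
Combine:
[1.2.1] false AND true = false
[1.2] NOT false = true
[1.3] true OR true = true
[1] true AND true AND true = true
[2] exactly-one(true, true, false) = false
[root] true AND false = false
Overall: false → denied

Denied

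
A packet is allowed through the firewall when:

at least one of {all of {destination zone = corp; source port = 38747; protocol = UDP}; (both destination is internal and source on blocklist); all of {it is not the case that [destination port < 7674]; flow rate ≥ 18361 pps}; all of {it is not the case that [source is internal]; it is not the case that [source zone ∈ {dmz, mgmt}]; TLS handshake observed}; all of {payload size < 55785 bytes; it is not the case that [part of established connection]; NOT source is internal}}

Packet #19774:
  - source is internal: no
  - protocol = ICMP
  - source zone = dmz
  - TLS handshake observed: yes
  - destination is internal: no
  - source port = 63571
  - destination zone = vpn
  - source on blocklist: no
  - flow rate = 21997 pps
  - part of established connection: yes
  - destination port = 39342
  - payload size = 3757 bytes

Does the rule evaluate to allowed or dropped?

Atomic conditions:
  destination zone = corp: vpn == corp is false
  source port = 38747: 63571 == 38747 is false
  protocol = UDP: ICMP == UDP is false
  destination is internal: no → false
  source on blocklist: no → false
  destination port < 7674: 39342 < 7674 is false
  flow rate ≥ 18361 pps: 21997 ≥ 18361 is true
  source is internal: no → false
  source zone ∈ {dmz, mgmt}: dmz is in the set → true
  TLS handshake observed: yes → true
  payload size < 55785 bytes: 3757 < 55785 is true
  part of established connection: yes → true
  NOT source is internal: no → true
Combine:
[1] false AND false AND false = false
[2] false AND false = false
[3.1] NOT false = true
[3] true AND true = true
[4.1] NOT false = true
[4.2] NOT true = false
[4] true AND false AND true = false
[5.2] NOT true = false
[5] true AND false AND true = false
[root] false OR false OR true OR false OR false = true
Overall: true → allowed

Allowed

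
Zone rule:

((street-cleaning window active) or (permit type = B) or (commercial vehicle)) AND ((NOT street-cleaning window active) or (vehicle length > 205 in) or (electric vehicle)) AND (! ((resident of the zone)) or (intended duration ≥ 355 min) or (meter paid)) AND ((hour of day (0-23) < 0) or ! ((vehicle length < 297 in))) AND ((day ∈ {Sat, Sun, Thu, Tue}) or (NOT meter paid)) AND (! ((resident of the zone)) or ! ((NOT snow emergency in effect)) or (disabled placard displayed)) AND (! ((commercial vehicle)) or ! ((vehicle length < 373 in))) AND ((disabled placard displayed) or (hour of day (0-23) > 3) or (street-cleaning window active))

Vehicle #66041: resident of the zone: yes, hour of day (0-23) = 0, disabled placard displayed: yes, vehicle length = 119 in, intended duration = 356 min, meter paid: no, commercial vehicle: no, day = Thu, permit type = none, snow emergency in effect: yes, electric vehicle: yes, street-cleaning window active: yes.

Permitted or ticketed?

Atomic conditions:
  street-cleaning window active: yes → true
  permit type = B: none == B is false
  commercial vehicle: no → false
  NOT street-cleaning window active: yes → false
  vehicle length > 205 in: 119 > 205 is false
  electric vehicle: yes → true
  resident of the zone: yes → true
  intended duration ≥ 355 min: 356 ≥ 355 is true
  meter paid: no → false
  hour of day (0-23) < 0: 0 < 0 is false
  vehicle length < 297 in: 119 < 297 is true
  day ∈ {Sat, Sun, Thu, Tue}: Thu is in the set → true
  NOT meter paid: no → true
  NOT snow emergency in effect: yes → false
  disabled placard displayed: yes → true
  vehicle length < 373 in: 119 < 373 is true
  hour of day (0-23) > 3: 0 > 3 is false
Combine:
[1] true OR false OR false = true
[2] false OR false OR true = true
[3.1] NOT true = false
[3] false OR true OR false = true
[4.2] NOT true = false
[4] false OR false = false
[5] true OR true = true
[6.1] NOT true = false
[6.2] NOT false = true
[6] false OR true OR true = true
[7.1] NOT false = true
[7.2] NOT true = false
[7] true OR false = true
[8] true OR false OR true = true
[root] true AND true AND true AND false AND true AND true AND true AND true = false
Overall: false → ticketed

Ticketed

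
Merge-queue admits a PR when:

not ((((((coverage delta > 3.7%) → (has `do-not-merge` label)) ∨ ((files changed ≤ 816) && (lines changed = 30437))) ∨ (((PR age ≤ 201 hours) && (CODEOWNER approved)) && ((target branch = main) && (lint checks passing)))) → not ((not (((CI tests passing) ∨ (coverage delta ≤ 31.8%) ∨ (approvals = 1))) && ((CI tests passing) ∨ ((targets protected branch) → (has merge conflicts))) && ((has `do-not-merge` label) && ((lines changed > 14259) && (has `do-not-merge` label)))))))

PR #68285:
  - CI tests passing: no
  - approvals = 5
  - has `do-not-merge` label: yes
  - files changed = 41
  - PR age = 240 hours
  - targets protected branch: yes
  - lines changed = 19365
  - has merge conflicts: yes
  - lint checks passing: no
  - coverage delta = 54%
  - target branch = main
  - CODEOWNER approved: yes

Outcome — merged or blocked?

Atomic conditions:
  coverage delta > 3.7%: 54 > 3.7 is true
  has `do-not-merge` label: yes → true
  files changed ≤ 816: 41 ≤ 816 is true
  lines changed = 30437: 19365 == 30437 is false
  PR age ≤ 201 hours: 240 ≤ 201 is false
  CODEOWNER approved: yes → true
  target branch = main: main == main is true
  lint checks passing: no → false
  CI tests passing: no → false
  coverage delta ≤ 31.8%: 54 ≤ 31.8 is false
  approvals = 1: 5 == 1 is false
  targets protected branch: yes → true
  has merge conflicts: yes → true
  lines changed > 14259: 19365 > 14259 is true
Combine:
[1.1.1.1] true → true = true
[1.1.1.2] true AND false = false
[1.1.1] true OR false = true
[1.1.2.1] false AND true = false
[1.1.2.2] true AND false = false
[1.1.2] false AND false = false
[1.1] true OR false = true
[1.2.1.1.1] false OR false OR false = false
[1.2.1.1] NOT false = true
[1.2.1.2.2] true → true = true
[1.2.1.2] false OR true = true
[1.2.1.3.2] true AND true = true
[1.2.1.3] true AND true = true
[1.2.1] true AND true AND true = true
[1.2] NOT true = false
[1] true → false = false
[root] NOT false = true
Overall: true → merged

Merged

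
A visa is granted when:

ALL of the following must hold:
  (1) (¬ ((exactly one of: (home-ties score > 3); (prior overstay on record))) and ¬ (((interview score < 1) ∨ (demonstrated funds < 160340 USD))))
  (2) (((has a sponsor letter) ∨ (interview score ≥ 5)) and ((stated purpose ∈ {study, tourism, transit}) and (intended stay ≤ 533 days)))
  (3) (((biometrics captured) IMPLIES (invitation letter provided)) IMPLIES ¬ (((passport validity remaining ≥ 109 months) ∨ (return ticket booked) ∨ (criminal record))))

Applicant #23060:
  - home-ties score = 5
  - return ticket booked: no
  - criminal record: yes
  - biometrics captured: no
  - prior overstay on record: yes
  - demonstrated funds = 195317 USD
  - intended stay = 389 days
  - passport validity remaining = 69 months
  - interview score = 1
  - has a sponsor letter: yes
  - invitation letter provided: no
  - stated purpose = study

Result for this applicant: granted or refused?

Atomic conditions:
  home-ties score > 3: 5 > 3 is true
  prior overstay on record: yes → true
  interview score < 1: 1 < 1 is false
  demonstrated funds < 160340 USD: 195317 < 160340 is false
  has a sponsor letter: yes → true
  interview score ≥ 5: 1 ≥ 5 is false
  stated purpose ∈ {study, tourism, transit}: study is in the set → true
  intended stay ≤ 533 days: 389 ≤ 533 is true
  biometrics captured: no → false
  invitation letter provided: no → false
  passport validity remaining ≥ 109 months: 69 ≥ 109 is false
  return ticket booked: no → false
  criminal record: yes → true
Combine:
[1.1.1] exactly-one(true, true) = false
[1.1] NOT false = true
[1.2.1] false OR false = false
[1.2] NOT false = true
[1] true AND true = true
[2.1] true OR false = true
[2.2] true AND true = true
[2] true AND true = true
[3.1] false → false (antecedent false ⇒ implication holds) = true
[3.2.1] false OR false OR true = true
[3.2] NOT true = false
[3] true → false = false
[root] true AND true AND false = false
Overall: false → refused

Refused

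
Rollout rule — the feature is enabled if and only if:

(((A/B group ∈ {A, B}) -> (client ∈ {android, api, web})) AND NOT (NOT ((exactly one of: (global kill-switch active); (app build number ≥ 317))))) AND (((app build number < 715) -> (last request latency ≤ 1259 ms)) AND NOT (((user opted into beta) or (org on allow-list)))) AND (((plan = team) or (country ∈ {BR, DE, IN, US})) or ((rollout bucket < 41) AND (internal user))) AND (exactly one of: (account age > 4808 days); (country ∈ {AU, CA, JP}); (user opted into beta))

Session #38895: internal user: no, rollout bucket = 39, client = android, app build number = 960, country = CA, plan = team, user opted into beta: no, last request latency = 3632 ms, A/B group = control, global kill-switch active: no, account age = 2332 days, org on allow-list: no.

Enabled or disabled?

Atomic conditions:
  A/B group ∈ {A, B}: control is not in the set → false
  client ∈ {android, api, web}: android is in the set → true
  global kill-switch active: no → false
  app build number ≥ 317: 960 ≥ 317 is true
  app build number < 715: 960 < 715 is false
  last request latency ≤ 1259 ms: 3632 ≤ 1259 is false
  user opted into beta: no → false
  org on allow-list: no → false
  plan = team: team == team is true
  country ∈ {BR, DE, IN, US}: CA is not in the set → false
  rollout bucket < 41: 39 < 41 is true
  internal user: no → false
  account age > 4808 days: 2332 > 4808 is false
  country ∈ {AU, CA, JP}: CA is in the set → true
Combine:
[1.1] false → true (antecedent false ⇒ implication holds) = true
[1.2.1.1] exactly-one(false, true) = true
[1.2.1] NOT true = false
[1.2] NOT false = true
[1] true AND true = true
[2.1] false → false (antecedent false ⇒ implication holds) = true
[2.2.1] false OR false = false
[2.2] NOT false = true
[2] true AND true = true
[3.1] true OR false = true
[3.2] true AND false = false
[3] true OR false = true
[4] exactly-one(false, true, false) = true
[root] true AND true AND true AND true = true
Overall: true → enabled

Enabled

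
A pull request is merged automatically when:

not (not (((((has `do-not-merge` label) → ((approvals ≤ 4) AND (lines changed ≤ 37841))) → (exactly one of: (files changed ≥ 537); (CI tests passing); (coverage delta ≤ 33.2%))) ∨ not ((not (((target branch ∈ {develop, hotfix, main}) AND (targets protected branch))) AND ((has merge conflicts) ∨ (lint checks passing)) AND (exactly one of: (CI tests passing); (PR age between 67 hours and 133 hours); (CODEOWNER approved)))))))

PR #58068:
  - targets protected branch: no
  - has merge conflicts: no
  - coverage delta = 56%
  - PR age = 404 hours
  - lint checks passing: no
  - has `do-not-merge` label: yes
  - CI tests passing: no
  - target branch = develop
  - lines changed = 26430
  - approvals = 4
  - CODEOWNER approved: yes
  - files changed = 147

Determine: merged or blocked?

Atomic conditions:
  has `do-not-merge` label: yes → true
  approvals ≤ 4: 4 ≤ 4 is true
  lines changed ≤ 37841: 26430 ≤ 37841 is true
  files changed ≥ 537: 147 ≥ 537 is false
  CI tests passing: no → false
  coverage delta ≤ 33.2%: 56 ≤ 33.2 is false
  target branch ∈ {develop, hotfix, main}: develop is in the set → true
  targets protected branch: no → false
  has merge conflicts: no → false
  lint checks passing: no → false
  PR age between 67 hours and 133 hours: 404 in [67, 133] is false
  CODEOWNER approved: yes → true
Combine:
[1.1.1.1.2] true AND true = true
[1.1.1.1] true → true = true
[1.1.1.2] exactly-one(false, false, false) = false
[1.1.1] true → false = false
[1.1.2.1.1.1] true AND false = false
[1.1.2.1.1] NOT false = true
[1.1.2.1.2] false OR false = false
[1.1.2.1.3] exactly-one(false, false, true) = true
[1.1.2.1] true AND false AND true = false
[1.1.2] NOT false = true
[1.1] false OR true = true
[1] NOT true = false
[root] NOT false = true
Overall: true → merged

Merged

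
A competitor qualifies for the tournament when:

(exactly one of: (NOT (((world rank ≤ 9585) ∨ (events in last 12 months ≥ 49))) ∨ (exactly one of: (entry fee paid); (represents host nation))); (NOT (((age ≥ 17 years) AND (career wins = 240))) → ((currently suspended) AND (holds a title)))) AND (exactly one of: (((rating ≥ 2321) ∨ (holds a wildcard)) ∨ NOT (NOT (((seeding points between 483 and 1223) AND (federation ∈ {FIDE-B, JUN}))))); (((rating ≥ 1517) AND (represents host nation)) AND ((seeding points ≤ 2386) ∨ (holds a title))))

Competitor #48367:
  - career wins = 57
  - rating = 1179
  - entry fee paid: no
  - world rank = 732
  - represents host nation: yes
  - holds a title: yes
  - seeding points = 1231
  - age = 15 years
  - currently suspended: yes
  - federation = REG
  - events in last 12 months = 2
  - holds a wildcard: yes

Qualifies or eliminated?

Eliminated

Atomic conditions:
  world rank ≤ 9585: 732 ≤ 9585 is true
  events in last 12 months ≥ 49: 2 ≥ 49 is false
  entry fee paid: no → false
  represents host nation: yes → true
  age ≥ 17 years: 15 ≥ 17 is false
  career wins = 240: 57 == 240 is false
  currently suspended: yes → true
  holds a title: yes → true
  rating ≥ 2321: 1179 ≥ 2321 is false
  holds a wildcard: yes → true
  seeding points between 483 and 1223: 1231 in [483, 1223] is false
  federation ∈ {FIDE-B, JUN}: REG is not in the set → false
  rating ≥ 1517: 1179 ≥ 1517 is false
  seeding points ≤ 2386: 1231 ≤ 2386 is true
Combine:
[1.1.1.1] true OR false = true
[1.1.1] NOT true = false
[1.1.2] exactly-one(false, true) = true
[1.1] false OR true = true
[1.2.1.1] false AND false = false
[1.2.1] NOT false = true
[1.2.2] true AND true = true
[1.2] true → true = true
[1] exactly-one(true, true) = false
[2.1.1] false OR true = true
[2.1.2.1.1] false AND false = false
[2.1.2.1] NOT false = true
[2.1.2] NOT true = false
[2.1] true OR false = true
[2.2.1] false AND true = false
[2.2.2] true OR true = true
[2.2] false AND true = false
[2] exactly-one(true, false) = true
[root] false AND true = false
Overall: false → eliminated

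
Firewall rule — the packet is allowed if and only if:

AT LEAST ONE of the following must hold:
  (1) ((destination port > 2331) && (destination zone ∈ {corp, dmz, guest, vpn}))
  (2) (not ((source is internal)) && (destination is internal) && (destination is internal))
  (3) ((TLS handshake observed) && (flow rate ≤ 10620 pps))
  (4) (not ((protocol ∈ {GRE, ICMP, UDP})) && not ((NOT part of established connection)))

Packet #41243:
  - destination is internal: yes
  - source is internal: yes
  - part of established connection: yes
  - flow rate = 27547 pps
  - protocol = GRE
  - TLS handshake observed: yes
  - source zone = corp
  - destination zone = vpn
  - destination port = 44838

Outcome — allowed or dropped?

Atomic conditions:
  destination port > 2331: 44838 > 2331 is true
  destination zone ∈ {corp, dmz, guest, vpn}: vpn is in the set → true
  source is internal: yes → true
  destination is internal: yes → true
  TLS handshake observed: yes → true
  flow rate ≤ 10620 pps: 27547 ≤ 10620 is false
  protocol ∈ {GRE, ICMP, UDP}: GRE is in the set → true
  NOT part of established connection: yes → false
Combine:
[1] true AND true = true
[2.1] NOT true = false
[2] false AND true AND true = false
[3] true AND false = false
[4.1] NOT true = false
[4.2] NOT false = true
[4] false AND true = false
[root] true OR false OR false OR false = true
Overall: true → allowed

Allowed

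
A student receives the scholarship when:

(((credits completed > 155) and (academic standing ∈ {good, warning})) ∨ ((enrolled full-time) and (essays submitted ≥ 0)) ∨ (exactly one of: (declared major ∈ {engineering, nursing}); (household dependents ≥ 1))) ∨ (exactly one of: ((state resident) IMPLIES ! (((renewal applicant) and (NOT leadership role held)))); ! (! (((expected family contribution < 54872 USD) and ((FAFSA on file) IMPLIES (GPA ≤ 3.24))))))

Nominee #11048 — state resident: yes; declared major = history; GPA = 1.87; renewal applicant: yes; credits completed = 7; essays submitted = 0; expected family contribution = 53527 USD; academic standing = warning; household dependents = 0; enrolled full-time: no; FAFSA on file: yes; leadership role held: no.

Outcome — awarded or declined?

Awarded

Atomic conditions:
  credits completed > 155: 7 > 155 is false
  academic standing ∈ {good, warning}: warning is in the set → true
  enrolled full-time: no → false
  essays submitted ≥ 0: 0 ≥ 0 is true
  declared major ∈ {engineering, nursing}: history is not in the set → false
  household dependents ≥ 1: 0 ≥ 1 is false
  state resident: yes → true
  renewal applicant: yes → true
  NOT leadership role held: no → true
  expected family contribution < 54872 USD: 53527 < 54872 is true
  FAFSA on file: yes → true
  GPA ≤ 3.24: 1.87 ≤ 3.24 is true
Combine:
[1.1] false AND true = false
[1.2] false AND true = false
[1.3] exactly-one(false, false) = false
[1] false OR false OR false = false
[2.1.2.1] true AND true = true
[2.1.2] NOT true = false
[2.1] true → false = false
[2.2.1.1.2] true → true = true
[2.2.1.1] true AND true = true
[2.2.1] NOT true = false
[2.2] NOT false = true
[2] exactly-one(false, true) = true
[root] false OR true = true
Overall: true → awarded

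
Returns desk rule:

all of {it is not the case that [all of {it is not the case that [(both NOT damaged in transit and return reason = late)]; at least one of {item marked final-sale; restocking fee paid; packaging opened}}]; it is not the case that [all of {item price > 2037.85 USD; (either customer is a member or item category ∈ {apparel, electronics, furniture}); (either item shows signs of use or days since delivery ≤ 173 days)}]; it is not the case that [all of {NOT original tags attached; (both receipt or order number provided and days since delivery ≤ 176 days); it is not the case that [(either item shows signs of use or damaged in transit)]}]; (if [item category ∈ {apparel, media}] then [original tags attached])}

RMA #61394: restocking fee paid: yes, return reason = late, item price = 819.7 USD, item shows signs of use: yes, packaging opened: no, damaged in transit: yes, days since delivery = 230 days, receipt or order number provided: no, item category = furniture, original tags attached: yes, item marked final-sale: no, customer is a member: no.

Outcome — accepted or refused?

Refused

Atomic conditions:
  NOT damaged in transit: yes → false
  return reason = late: late == late is true
  item marked final-sale: no → false
  restocking fee paid: yes → true
  packaging opened: no → false
  item price > 2037.85 USD: 819.7 > 2037.85 is false
  customer is a member: no → false
  item category ∈ {apparel, electronics, furniture}: furniture is in the set → true
  item shows signs of use: yes → true
  days since delivery ≤ 173 days: 230 ≤ 173 is false
  NOT original tags attached: yes → false
  receipt or order number provided: no → false
  days since delivery ≤ 176 days: 230 ≤ 176 is false
  damaged in transit: yes → true
  item category ∈ {apparel, media}: furniture is not in the set → false
  original tags attached: yes → true
Combine:
[1.1.1.1] false AND true = false
[1.1.1] NOT false = true
[1.1.2] false OR true OR false = true
[1.1] true AND true = true
[1] NOT true = false
[2.1.2] false OR true = true
[2.1.3] true OR false = true
[2.1] false AND true AND true = false
[2] NOT false = true
[3.1.2] false AND false = false
[3.1.3.1] true OR true = true
[3.1.3] NOT true = false
[3.1] false AND false AND false = false
[3] NOT false = true
[4] false → true (antecedent false ⇒ implication holds) = true
[root] false AND true AND true AND true = false
Overall: false → refused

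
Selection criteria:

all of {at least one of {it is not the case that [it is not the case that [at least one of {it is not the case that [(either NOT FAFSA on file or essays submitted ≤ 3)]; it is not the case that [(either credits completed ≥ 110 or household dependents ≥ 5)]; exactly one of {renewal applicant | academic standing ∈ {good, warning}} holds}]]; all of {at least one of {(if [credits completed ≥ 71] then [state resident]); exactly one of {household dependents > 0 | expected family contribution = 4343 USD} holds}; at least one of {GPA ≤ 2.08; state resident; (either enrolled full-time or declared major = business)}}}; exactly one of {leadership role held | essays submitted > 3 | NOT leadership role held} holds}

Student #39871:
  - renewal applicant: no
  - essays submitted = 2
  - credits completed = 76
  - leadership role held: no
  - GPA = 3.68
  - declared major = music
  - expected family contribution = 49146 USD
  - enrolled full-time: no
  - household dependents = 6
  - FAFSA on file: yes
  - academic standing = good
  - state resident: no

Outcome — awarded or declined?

Atomic conditions:
  NOT FAFSA on file: yes → false
  essays submitted ≤ 3: 2 ≤ 3 is true
  credits completed ≥ 110: 76 ≥ 110 is false
  household dependents ≥ 5: 6 ≥ 5 is true
  renewal applicant: no → false
  academic standing ∈ {good, warning}: good is in the set → true
  credits completed ≥ 71: 76 ≥ 71 is true
  state resident: no → false
  household dependents > 0: 6 > 0 is true
  expected family contribution = 4343 USD: 49146 == 4343 is false
  GPA ≤ 2.08: 3.68 ≤ 2.08 is false
  enrolled full-time: no → false
  declared major = business: music == business is false
  leadership role held: no → false
  essays submitted > 3: 2 > 3 is false
  NOT leadership role held: no → true
Combine:
[1.1.1.1.1.1] false OR true = true
[1.1.1.1.1] NOT true = false
[1.1.1.1.2.1] false OR true = true
[1.1.1.1.2] NOT true = false
[1.1.1.1.3] exactly-one(false, true) = true
[1.1.1.1] false OR false OR true = true
[1.1.1] NOT true = false
[1.1] NOT false = true
[1.2.1.1] true → false = false
[1.2.1.2] exactly-one(true, false) = true
[1.2.1] false OR true = true
[1.2.2.3] false OR false = false
[1.2.2] false OR false OR false = false
[1.2] true AND false = false
[1] true OR false = true
[2] exactly-one(false, false, true) = true
[root] true AND true = true
Overall: true → awarded

Awarded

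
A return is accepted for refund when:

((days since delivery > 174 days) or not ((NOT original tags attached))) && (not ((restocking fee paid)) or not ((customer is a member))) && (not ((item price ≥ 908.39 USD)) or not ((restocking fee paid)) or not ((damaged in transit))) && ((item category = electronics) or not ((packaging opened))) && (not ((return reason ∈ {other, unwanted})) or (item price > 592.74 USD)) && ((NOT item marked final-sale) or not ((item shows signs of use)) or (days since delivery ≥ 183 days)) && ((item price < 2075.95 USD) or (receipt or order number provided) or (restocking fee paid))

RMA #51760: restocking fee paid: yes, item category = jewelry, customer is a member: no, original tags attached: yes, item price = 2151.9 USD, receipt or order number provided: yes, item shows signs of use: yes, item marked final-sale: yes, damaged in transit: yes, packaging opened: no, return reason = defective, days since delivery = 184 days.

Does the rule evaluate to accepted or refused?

Atomic conditions:
  days since delivery > 174 days: 184 > 174 is true
  NOT original tags attached: yes → false
  restocking fee paid: yes → true
  customer is a member: no → false
  item price ≥ 908.39 USD: 2151.9 ≥ 908.39 is true
  damaged in transit: yes → true
  item category = electronics: jewelry == electronics is false
  packaging opened: no → false
  return reason ∈ {other, unwanted}: defective is not in the set → false
  item price > 592.74 USD: 2151.9 > 592.74 is true
  NOT item marked final-sale: yes → false
  item shows signs of use: yes → true
  days since delivery ≥ 183 days: 184 ≥ 183 is true
  item price < 2075.95 USD: 2151.9 < 2075.95 is false
  receipt or order number provided: yes → true
Combine:
[1.2] NOT false = true
[1] true OR true = true
[2.1] NOT true = false
[2.2] NOT false = true
[2] false OR true = true
[3.1] NOT true = false
[3.2] NOT true = false
[3.3] NOT true = false
[3] false OR false OR false = false
[4.2] NOT false = true
[4] false OR true = true
[5.1] NOT false = true
[5] true OR true = true
[6.2] NOT true = false
[6] false OR false OR true = true
[7] false OR true OR true = true
[root] true AND true AND false AND true AND true AND true AND true = false
Overall: false → refused

Refused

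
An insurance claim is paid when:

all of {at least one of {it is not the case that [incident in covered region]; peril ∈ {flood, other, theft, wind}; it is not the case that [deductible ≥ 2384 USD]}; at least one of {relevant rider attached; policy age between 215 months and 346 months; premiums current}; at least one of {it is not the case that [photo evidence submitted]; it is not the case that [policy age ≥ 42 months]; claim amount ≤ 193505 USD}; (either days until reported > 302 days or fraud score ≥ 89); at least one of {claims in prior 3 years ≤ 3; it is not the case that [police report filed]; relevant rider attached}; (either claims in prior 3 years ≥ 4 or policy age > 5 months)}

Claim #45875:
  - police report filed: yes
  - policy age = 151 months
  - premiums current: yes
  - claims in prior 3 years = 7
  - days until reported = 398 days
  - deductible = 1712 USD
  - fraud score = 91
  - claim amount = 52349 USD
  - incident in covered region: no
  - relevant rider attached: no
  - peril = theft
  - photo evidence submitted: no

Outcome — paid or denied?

Denied

Atomic conditions:
  incident in covered region: no → false
  peril ∈ {flood, other, theft, wind}: theft is in the set → true
  deductible ≥ 2384 USD: 1712 ≥ 2384 is false
  relevant rider attached: no → false
  policy age between 215 months and 346 months: 151 in [215, 346] is false
  premiums current: yes → true
  photo evidence submitted: no → false
  policy age ≥ 42 months: 151 ≥ 42 is true
  claim amount ≤ 193505 USD: 52349 ≤ 193505 is true
  days until reported > 302 days: 398 > 302 is true
  fraud score ≥ 89: 91 ≥ 89 is true
  claims in prior 3 years ≤ 3: 7 ≤ 3 is false
  police report filed: yes → true
  claims in prior 3 years ≥ 4: 7 ≥ 4 is true
  policy age > 5 months: 151 > 5 is true
Combine:
[1.1] NOT false = true
[1.3] NOT false = true
[1] true OR true OR true = true
[2] false OR false OR true = true
[3.1] NOT false = true
[3.2] NOT true = false
[3] true OR false OR true = true
[4] true OR true = true
[5.2] NOT true = false
[5] false OR false OR false = false
[6] true OR true = true
[root] true AND true AND true AND true AND false AND true = false
Overall: false → denied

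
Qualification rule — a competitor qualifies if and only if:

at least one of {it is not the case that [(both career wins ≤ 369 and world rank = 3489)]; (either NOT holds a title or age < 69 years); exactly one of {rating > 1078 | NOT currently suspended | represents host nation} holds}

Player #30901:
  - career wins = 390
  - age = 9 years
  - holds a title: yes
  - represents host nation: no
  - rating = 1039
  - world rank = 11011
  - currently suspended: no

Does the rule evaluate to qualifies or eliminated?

Qualifies

Atomic conditions:
  career wins ≤ 369: 390 ≤ 369 is false
  world rank = 3489: 11011 == 3489 is false
  NOT holds a title: yes → false
  age < 69 years: 9 < 69 is true
  rating > 1078: 1039 > 1078 is false
  NOT currently suspended: no → true
  represents host nation: no → false
Combine:
[1.1] false AND false = false
[1] NOT false = true
[2] false OR true = true
[3] exactly-one(false, true, false) = true
[root] true OR true OR true = true
Overall: true → qualifies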